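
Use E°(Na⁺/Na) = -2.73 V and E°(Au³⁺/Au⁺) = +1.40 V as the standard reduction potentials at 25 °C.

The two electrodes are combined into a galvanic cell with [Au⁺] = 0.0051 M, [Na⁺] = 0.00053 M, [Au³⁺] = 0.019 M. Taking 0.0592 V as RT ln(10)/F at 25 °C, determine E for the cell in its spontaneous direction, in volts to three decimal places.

+4.341 V

Au³⁺/Au⁺ is the cathode (higher E°), Na⁺/Na the anode: E°cell = +1.40 − (-2.73) = +4.13 V, n = 2.
Overall: Au³⁺(aq) + 2 Na(s) → Au⁺(aq) + 2 Na⁺(aq)
Q = [Au⁺]·[Na⁺]^2 / ([Au³⁺]); log Q = -7.123.
E = E° − (0.0592/n) log Q = +4.13 − (0.0592/2)(-7.123) = +4.341 V.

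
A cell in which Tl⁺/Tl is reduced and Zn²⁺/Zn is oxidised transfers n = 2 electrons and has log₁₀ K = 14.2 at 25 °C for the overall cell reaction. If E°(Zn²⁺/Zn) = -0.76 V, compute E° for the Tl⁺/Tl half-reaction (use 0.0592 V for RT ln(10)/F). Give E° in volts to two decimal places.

-0.34 V

E°cell = (0.0592/n)·log K = (0.0592/2)(14.2) = +0.420 V.
Since Tl⁺/Tl is the cathode and Zn²⁺/Zn the anode, E°cell = E°(Tl⁺/Tl) − E°(Zn²⁺/Zn).
So E°(Tl⁺/Tl) = E°cell + E°(Zn²⁺/Zn) = +0.420 + (-0.76) = -0.34 V.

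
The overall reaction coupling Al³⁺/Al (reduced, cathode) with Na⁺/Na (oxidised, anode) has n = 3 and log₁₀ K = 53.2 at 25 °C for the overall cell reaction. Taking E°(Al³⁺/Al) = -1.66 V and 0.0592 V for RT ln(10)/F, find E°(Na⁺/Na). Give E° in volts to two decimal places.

-2.71 V

E°cell = (0.0592/n)·log K = (0.0592/3)(53.2) = +1.050 V.
Since Al³⁺/Al is the cathode and Na⁺/Na the anode, E°cell = E°(Al³⁺/Al) − E°(Na⁺/Na).
So E°(Na⁺/Na) = E°(Al³⁺/Al) − E°cell = (-1.66) − (+1.050) = -2.71 V.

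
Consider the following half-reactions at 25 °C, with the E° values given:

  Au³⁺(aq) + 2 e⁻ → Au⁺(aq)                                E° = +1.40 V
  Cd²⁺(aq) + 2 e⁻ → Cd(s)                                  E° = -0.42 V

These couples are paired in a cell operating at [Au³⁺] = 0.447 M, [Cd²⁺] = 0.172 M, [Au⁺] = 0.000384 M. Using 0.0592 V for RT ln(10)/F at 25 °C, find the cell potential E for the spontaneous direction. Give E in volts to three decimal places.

+1.933 V

Au³⁺/Au⁺ is the cathode (higher E°), Cd²⁺/Cd the anode: E°cell = +1.40 − (-0.42) = +1.82 V, n = 2.
Overall: Au³⁺(aq) + Cd(s) → Au⁺(aq) + Cd²⁺(aq)
Q = [Au⁺]·[Cd²⁺] / ([Au³⁺]); log Q = -3.830.
E = E° − (0.0592/n) log Q = +1.82 − (0.0592/2)(-3.830) = +1.933 V.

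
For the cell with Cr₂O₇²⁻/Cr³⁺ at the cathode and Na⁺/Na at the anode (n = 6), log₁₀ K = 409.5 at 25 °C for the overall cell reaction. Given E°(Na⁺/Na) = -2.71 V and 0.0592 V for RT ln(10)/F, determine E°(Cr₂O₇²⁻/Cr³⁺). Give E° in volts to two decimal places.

E°cell = (0.0592/n)·log K = (0.0592/6)(409.5) = +4.040 V.
Since Cr₂O₇²⁻/Cr³⁺ is the cathode and Na⁺/Na the anode, E°cell = E°(Cr₂O₇²⁻/Cr³⁺) − E°(Na⁺/Na).
So E°(Cr₂O₇²⁻/Cr³⁺) = E°cell + E°(Na⁺/Na) = +4.040 + (-2.71) = +1.33 V.

+1.33 V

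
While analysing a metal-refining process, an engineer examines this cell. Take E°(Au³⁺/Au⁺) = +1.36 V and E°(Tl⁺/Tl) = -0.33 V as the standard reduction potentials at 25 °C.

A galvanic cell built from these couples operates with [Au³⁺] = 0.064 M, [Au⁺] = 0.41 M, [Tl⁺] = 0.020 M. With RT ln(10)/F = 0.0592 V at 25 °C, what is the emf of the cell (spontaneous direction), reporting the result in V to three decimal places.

Au³⁺/Au⁺ is the cathode (higher E°), Tl⁺/Tl the anode: E°cell = +1.36 − (-0.33) = +1.69 V, n = 2.
Overall: Au³⁺(aq) + 2 Tl(s) → Au⁺(aq) + 2 Tl⁺(aq)
Q = [Au⁺]·[Tl⁺]^2 / ([Au³⁺]); log Q = -2.591.
E = E° − (0.0592/n) log Q = +1.69 − (0.0592/2)(-2.591) = +1.767 V.

+1.767 V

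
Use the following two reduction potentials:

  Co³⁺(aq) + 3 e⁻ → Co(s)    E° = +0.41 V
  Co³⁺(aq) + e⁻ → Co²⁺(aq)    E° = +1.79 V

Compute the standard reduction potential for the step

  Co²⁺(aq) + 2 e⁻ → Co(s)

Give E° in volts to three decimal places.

-0.280 V

Sequential free energies add, so n₃E°₃ = n₁E°₁ + n₂E°₂.
With n₃ = 3, and the known step contributing 1×(+1.79) V, the unknown satisfies 2·E° = 3×(+0.41) − 1×(+1.79) = -0.560.
E° = -0.560 / 2 = -0.280 V.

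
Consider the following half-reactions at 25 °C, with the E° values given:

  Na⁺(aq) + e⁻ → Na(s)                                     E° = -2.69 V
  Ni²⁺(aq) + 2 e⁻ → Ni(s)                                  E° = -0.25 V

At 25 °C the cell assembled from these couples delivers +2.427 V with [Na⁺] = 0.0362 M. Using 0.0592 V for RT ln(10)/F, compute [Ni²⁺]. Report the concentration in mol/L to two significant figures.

0.00048 M

Ni²⁺/Ni is the cathode, Na⁺/Na the anode: E°cell = +2.44 V, n = 2.
Overall reaction: Ni²⁺(aq) + 2 Na(s) → Ni(s) + 2 Na⁺(aq); Q = [Na⁺]^2/[Ni²⁺]^1.
From E = E° − (0.0592/n) log Q: log Q = (E° − E)·n/0.0592 = (+2.44 − (+2.427))·2/0.0592 = 0.4392.
So 1·log[Ni²⁺] = 2·log(0.0362) − log Q = -2.8826 − (0.4392) = -3.3218; [Ni²⁺] = 10^(-3.3218) ≈ 0.00048 M.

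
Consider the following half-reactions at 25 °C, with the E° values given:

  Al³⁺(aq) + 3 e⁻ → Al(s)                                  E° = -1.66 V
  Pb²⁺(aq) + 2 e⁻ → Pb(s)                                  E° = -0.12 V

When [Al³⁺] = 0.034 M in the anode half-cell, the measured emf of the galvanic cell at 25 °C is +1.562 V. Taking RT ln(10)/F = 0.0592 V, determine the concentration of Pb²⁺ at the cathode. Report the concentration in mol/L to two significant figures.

0.58 M

Pb²⁺/Pb is the cathode, Al³⁺/Al the anode: E°cell = +1.54 V, n = 6.
Overall reaction: 3 Pb²⁺(aq) + 2 Al(s) → 3 Pb(s) + 2 Al³⁺(aq); Q = [Al³⁺]^2/[Pb²⁺]^3.
From E = E° − (0.0592/n) log Q: log Q = (E° − E)·n/0.0592 = (+1.54 − (+1.562))·6/0.0592 = -2.2297.
So 3·log[Pb²⁺] = 2·log(0.034) − log Q = -2.9370 − (-2.2297) = -0.7073; log[Pb²⁺] = -0.7073 / 3 = -0.2358; [Pb²⁺] = 10^(-0.2358) ≈ 0.58 M.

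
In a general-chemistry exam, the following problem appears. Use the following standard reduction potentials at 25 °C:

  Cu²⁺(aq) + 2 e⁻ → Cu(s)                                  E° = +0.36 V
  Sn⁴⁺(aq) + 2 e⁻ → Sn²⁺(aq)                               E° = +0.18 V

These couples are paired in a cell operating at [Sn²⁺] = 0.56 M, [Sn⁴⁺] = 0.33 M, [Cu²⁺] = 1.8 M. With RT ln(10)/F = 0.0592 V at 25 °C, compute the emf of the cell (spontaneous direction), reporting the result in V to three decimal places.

+0.194 V

Cu²⁺/Cu is the cathode (higher E°), Sn⁴⁺/Sn²⁺ the anode: E°cell = +0.36 − (+0.18) = +0.18 V, n = 2.
Overall: Cu²⁺(aq) + Sn²⁺(aq) → Cu(s) + Sn⁴⁺(aq)
Q = [Sn⁴⁺] / ([Cu²⁺]·[Sn²⁺]); log Q = -0.485.
E = E° − (0.0592/n) log Q = +0.18 − (0.0592/2)(-0.485) = +0.194 V.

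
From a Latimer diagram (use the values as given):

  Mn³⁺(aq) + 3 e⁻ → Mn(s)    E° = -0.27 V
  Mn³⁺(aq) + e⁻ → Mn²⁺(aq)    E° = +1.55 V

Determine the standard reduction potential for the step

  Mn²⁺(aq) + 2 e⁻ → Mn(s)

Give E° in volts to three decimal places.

-1.180 V

Sequential free energies add, so n₃E°₃ = n₁E°₁ + n₂E°₂.
With n₃ = 3, and the known step contributing 1×(+1.55) V, the unknown satisfies 2·E° = 3×(-0.27) − 1×(+1.55) = -2.360.
E° = -2.360 / 2 = -1.180 V.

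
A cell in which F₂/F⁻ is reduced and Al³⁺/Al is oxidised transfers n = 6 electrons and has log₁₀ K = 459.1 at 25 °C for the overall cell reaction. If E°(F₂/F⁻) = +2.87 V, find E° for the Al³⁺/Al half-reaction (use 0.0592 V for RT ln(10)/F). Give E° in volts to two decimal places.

-1.66 V

E°cell = (0.0592/n)·log K = (0.0592/6)(459.1) = +4.530 V.
Since F₂/F⁻ is the cathode and Al³⁺/Al the anode, E°cell = E°(F₂/F⁻) − E°(Al³⁺/Al).
So E°(Al³⁺/Al) = E°(F₂/F⁻) − E°cell = (+2.87) − (+4.530) = -1.66 V.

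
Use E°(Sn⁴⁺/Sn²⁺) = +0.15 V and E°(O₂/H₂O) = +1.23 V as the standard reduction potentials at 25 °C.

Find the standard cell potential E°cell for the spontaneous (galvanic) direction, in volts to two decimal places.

+1.08 V

The O₂/H₂O couple has the higher reduction potential, so it is the cathode; Sn⁴⁺/Sn²⁺ is oxidised at the anode.
E°cell = E°(cathode) − E°(anode) = (+1.23) − (+0.15) = +1.08 V.
Since E°cell > 0, the reaction is spontaneous under standard conditions.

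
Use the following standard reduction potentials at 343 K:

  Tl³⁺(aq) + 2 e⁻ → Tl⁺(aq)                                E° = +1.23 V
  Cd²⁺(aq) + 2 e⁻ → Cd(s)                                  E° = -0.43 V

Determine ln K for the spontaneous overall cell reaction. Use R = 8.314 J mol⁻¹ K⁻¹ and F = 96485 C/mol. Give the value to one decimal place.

Cathode: Tl³⁺/Tl⁺; anode: Cd²⁺/Cd. E°cell = (+1.23) − (-0.43) = +1.66 V, with n = 2.
ΔG° = −nFE° = −RT ln K, so ln K = nFE°/(RT) = (2)(96485)(+1.66) / ((8.314)(343)) = 112.329.

112.3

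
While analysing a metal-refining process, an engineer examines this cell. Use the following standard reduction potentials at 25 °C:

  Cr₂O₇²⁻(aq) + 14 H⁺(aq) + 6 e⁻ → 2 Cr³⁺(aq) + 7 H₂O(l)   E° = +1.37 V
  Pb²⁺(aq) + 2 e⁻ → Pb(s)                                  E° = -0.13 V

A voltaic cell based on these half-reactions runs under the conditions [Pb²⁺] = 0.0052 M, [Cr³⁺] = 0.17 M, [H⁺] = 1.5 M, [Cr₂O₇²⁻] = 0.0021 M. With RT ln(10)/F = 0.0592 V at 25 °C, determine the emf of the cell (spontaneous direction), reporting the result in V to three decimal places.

Cr₂O₇²⁻/Cr³⁺ is the cathode (higher E°), Pb²⁺/Pb the anode: E°cell = +1.37 − (-0.13) = +1.50 V, n = 6.
Overall: Cr₂O₇²⁻(aq) + 14 H⁺(aq) + 3 Pb(s) → 2 Cr³⁺(aq) + 7 H₂O(l) + 3 Pb²⁺(aq)
Q = [Cr³⁺]^2·[Pb²⁺]^3 / ([Cr₂O₇²⁻]·[H⁺]^14); log Q = -8.179.
E = E° − (0.0592/n) log Q = +1.50 − (0.0592/6)(-8.179) = +1.581 V.

+1.581 V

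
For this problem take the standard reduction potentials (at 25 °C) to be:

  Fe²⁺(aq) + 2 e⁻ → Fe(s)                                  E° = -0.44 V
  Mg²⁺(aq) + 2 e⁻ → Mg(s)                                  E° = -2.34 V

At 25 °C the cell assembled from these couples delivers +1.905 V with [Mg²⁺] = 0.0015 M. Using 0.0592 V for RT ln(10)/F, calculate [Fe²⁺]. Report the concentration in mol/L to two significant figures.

Fe²⁺/Fe is the cathode, Mg²⁺/Mg the anode: E°cell = +1.90 V, n = 2.
Overall reaction: Fe²⁺(aq) + Mg(s) → Fe(s) + Mg²⁺(aq); Q = [Mg²⁺]^1/[Fe²⁺]^1.
From E = E° − (0.0592/n) log Q: log Q = (E° − E)·n/0.0592 = (+1.90 − (+1.905))·2/0.0592 = -0.1689.
So 1·log[Fe²⁺] = 1·log(0.0015) − log Q = -2.8239 − (-0.1689) = -2.6550; [Fe²⁺] = 10^(-2.6550) ≈ 0.0022 M.

0.0022 M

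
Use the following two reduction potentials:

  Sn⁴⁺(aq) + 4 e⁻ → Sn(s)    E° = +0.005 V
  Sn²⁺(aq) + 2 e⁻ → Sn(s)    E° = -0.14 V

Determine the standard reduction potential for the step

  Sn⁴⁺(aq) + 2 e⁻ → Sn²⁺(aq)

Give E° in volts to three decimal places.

+0.150 V

Sequential free energies add, so n₃E°₃ = n₁E°₁ + n₂E°₂.
With n₃ = 4, and the known step contributing 2×(-0.14) V, the unknown satisfies 2·E° = 4×(+0.005) − 2×(-0.14) = +0.300.
E° = +0.300 / 2 = +0.150 V.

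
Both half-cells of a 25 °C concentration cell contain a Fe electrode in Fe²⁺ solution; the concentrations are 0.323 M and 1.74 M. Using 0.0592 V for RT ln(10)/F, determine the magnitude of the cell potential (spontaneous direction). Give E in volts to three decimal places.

+0.022 V

For a concentration cell E°cell = 0. The 1.74 M side is the cathode (reduction is favoured where [Fe²⁺] is higher).
With n = 2, E = −(0.0592/2) log([Fe²⁺]ₐₙ/[Fe²⁺]꜀ₐₜ) = −(0.0592/2) log(0.323/1.74) = −(0.0592/2)(-0.731) = +0.022 V.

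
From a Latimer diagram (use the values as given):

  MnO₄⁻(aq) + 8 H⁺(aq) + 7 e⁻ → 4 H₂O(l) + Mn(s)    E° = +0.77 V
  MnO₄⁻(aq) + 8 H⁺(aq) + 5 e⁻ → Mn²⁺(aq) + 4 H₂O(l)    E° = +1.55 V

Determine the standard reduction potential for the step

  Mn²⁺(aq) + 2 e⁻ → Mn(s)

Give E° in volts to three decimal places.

-1.180 V

Sequential free energies add, so n₃E°₃ = n₁E°₁ + n₂E°₂.
With n₃ = 7, and the known step contributing 5×(+1.55) V, the unknown satisfies 2·E° = 7×(+0.77) − 5×(+1.55) = -2.360.
E° = -2.360 / 2 = -1.180 V.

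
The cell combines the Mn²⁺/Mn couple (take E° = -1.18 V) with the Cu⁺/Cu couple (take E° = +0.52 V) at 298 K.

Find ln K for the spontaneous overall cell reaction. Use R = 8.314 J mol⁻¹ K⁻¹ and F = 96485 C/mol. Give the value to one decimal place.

Cathode: Cu⁺/Cu; anode: Mn²⁺/Mn. E°cell = (+0.52) − (-1.18) = +1.70 V, with n = 2.
ΔG° = −nFE° = −RT ln K, so ln K = nFE°/(RT) = (2)(96485)(+1.70) / ((8.314)(298)) = 132.407.

132.4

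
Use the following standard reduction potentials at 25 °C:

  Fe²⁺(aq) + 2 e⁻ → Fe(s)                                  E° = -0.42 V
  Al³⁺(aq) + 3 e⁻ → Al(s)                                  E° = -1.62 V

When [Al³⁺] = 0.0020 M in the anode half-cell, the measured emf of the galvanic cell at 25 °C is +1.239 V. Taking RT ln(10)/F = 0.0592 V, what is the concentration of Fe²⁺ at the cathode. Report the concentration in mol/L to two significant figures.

Fe²⁺/Fe is the cathode, Al³⁺/Al the anode: E°cell = +1.20 V, n = 6.
Overall reaction: 3 Fe²⁺(aq) + 2 Al(s) → 3 Fe(s) + 2 Al³⁺(aq); Q = [Al³⁺]^2/[Fe²⁺]^3.
From E = E° − (0.0592/n) log Q: log Q = (E° − E)·n/0.0592 = (+1.20 − (+1.239))·6/0.0592 = -3.9527.
So 3·log[Fe²⁺] = 2·log(0.002) − log Q = -5.3979 − (-3.9527) = -1.4452; log[Fe²⁺] = -1.4452 / 3 = -0.4817; [Fe²⁺] = 10^(-0.4817) ≈ 0.33 M.

0.33 M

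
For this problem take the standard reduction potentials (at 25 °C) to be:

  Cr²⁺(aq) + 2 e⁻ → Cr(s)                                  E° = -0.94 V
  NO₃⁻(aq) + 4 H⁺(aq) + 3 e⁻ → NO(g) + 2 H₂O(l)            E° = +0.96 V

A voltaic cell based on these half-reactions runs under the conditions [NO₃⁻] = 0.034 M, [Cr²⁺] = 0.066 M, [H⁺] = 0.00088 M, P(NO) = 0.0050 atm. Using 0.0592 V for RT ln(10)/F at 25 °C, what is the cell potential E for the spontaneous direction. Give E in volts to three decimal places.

NO₃⁻/NO is the cathode (higher E°), Cr²⁺/Cr the anode: E°cell = +0.96 − (-0.94) = +1.90 V, n = 6.
Overall: 2 NO₃⁻(aq) + 8 H⁺(aq) + 3 Cr(s) → 2 NO(g) + 4 H₂O(l) + 3 Cr²⁺(aq)
Q = P(NO)^2·[Cr²⁺]^3 / ([NO₃⁻]^2·[H⁺]^8); log Q = 19.238.
E = E° − (0.0592/n) log Q = +1.90 − (0.0592/6)(19.238) = +1.710 V.

+1.710 V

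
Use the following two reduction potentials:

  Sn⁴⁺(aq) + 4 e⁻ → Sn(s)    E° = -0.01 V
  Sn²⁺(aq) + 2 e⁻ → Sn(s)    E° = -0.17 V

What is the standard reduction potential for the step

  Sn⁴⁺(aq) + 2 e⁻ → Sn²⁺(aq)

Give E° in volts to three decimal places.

+0.150 V

Sequential free energies add, so n₃E°₃ = n₁E°₁ + n₂E°₂.
With n₃ = 4, and the known step contributing 2×(-0.17) V, the unknown satisfies 2·E° = 4×(-0.01) − 2×(-0.17) = +0.300.
E° = +0.300 / 2 = +0.150 V.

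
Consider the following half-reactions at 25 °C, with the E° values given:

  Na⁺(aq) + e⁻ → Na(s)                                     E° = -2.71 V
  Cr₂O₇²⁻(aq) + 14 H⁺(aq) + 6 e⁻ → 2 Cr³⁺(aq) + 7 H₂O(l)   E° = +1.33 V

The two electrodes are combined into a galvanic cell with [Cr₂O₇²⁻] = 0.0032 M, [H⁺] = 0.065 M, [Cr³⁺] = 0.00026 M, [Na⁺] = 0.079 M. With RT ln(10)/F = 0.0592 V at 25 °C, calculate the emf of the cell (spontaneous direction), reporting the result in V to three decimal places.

+3.987 V

Cr₂O₇²⁻/Cr³⁺ is the cathode (higher E°), Na⁺/Na the anode: E°cell = +1.33 − (-2.71) = +4.04 V, n = 6.
Overall: Cr₂O₇²⁻(aq) + 14 H⁺(aq) + 6 Na(s) → 2 Cr³⁺(aq) + 7 H₂O(l) + 6 Na⁺(aq)
Q = [Cr³⁺]^2·[Na⁺]^6 / ([Cr₂O₇²⁻]·[H⁺]^14); log Q = 5.330.
E = E° − (0.0592/n) log Q = +4.04 − (0.0592/6)(5.330) = +3.987 V.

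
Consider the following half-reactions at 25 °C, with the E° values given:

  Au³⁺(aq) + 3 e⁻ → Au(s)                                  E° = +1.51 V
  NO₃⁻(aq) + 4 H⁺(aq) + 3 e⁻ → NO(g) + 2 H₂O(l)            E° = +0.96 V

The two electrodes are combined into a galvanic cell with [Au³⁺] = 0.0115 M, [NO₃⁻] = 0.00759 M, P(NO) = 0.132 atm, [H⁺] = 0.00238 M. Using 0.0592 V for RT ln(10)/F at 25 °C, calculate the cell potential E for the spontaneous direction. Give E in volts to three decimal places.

+0.743 V

Au³⁺/Au is the cathode (higher E°), NO₃⁻/NO the anode: E°cell = +1.51 − (+0.96) = +0.55 V, n = 3.
Overall: Au³⁺(aq) + NO(g) + 2 H₂O(l) → Au(s) + NO₃⁻(aq) + 4 H⁺(aq)
Q = [NO₃⁻]·[H⁺]^4 / ([Au³⁺]·P(NO)); log Q = -9.795.
E = E° − (0.0592/n) log Q = +0.55 − (0.0592/3)(-9.795) = +0.743 V.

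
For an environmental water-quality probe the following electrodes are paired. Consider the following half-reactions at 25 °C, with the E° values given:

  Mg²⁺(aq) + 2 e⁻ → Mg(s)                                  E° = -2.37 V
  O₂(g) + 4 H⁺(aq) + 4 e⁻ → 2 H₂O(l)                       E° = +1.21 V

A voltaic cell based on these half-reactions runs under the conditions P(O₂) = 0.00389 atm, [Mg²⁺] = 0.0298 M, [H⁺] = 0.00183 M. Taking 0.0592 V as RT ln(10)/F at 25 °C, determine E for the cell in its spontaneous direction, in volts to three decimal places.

+3.427 V

O₂/H₂O is the cathode (higher E°), Mg²⁺/Mg the anode: E°cell = +1.21 − (-2.37) = +3.58 V, n = 4.
Overall: O₂(g) + 4 H⁺(aq) + 2 Mg(s) → 2 H₂O(l) + 2 Mg²⁺(aq)
Q = [Mg²⁺]^2 / (P(O₂)·[H⁺]^4); log Q = 10.309.
E = E° − (0.0592/n) log Q = +3.58 − (0.0592/4)(10.309) = +3.427 V.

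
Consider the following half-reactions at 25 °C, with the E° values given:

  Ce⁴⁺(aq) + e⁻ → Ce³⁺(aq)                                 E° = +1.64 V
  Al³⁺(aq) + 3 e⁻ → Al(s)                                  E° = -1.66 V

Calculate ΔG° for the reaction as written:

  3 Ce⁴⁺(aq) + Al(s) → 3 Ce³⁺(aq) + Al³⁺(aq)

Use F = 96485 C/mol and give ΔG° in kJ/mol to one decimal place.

-955.2 kJ/mol

As written, Ce⁴⁺/Ce³⁺ is reduced (cathode) and Al³⁺/Al is oxidised (anode), so E°cell = (+1.64) − (-1.66) = +3.30 V.
Balancing electrons gives n = 3.
ΔG° = −nFE° = −(3)(96485)(+3.30) = -955,202 J = -955.2 kJ/mol.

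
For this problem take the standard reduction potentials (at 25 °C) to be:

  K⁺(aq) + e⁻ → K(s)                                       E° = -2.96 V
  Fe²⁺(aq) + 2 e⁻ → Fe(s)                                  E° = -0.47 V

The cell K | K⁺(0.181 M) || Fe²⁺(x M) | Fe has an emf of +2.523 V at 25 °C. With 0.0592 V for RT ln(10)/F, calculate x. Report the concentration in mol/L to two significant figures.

Fe²⁺/Fe is the cathode, K⁺/K the anode: E°cell = +2.49 V, n = 2.
Overall reaction: Fe²⁺(aq) + 2 K(s) → Fe(s) + 2 K⁺(aq); Q = [K⁺]^2/[Fe²⁺]^1.
From E = E° − (0.0592/n) log Q: log Q = (E° − E)·n/0.0592 = (+2.49 − (+2.523))·2/0.0592 = -1.1149.
So 1·log[Fe²⁺] = 2·log(0.181) − log Q = -1.4846 − (-1.1149) = -0.3697; [Fe²⁺] = 10^(-0.3697) ≈ 0.43 M.

0.43 M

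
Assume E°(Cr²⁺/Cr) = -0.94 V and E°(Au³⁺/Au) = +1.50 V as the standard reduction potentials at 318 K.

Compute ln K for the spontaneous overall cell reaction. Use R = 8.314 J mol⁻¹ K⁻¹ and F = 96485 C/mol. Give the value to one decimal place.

Cathode: Au³⁺/Au; anode: Cr²⁺/Cr. E°cell = (+1.50) − (-0.94) = +2.44 V, with n = 6.
ΔG° = −nFE° = −RT ln K, so ln K = nFE°/(RT) = (6)(96485)(+2.44) / ((8.314)(318)) = 534.274.

534.3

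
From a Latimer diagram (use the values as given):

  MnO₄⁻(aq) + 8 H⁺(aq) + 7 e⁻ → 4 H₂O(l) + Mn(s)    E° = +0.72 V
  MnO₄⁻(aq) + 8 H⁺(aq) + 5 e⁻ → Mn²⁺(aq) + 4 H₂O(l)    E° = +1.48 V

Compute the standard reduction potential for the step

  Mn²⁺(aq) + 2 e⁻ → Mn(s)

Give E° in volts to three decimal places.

Sequential free energies add, so n₃E°₃ = n₁E°₁ + n₂E°₂.
With n₃ = 7, and the known step contributing 5×(+1.48) V, the unknown satisfies 2·E° = 7×(+0.72) − 5×(+1.48) = -2.360.
E° = -2.360 / 2 = -1.180 V.

-1.180 V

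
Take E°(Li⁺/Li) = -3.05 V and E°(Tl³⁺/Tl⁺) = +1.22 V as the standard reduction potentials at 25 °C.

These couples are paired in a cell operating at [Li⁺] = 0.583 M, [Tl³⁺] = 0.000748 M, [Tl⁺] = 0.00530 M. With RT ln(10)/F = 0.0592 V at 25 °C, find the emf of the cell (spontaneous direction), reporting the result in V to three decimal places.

+4.259 V

Tl³⁺/Tl⁺ is the cathode (higher E°), Li⁺/Li the anode: E°cell = +1.22 − (-3.05) = +4.27 V, n = 2.
Overall: Tl³⁺(aq) + 2 Li(s) → Tl⁺(aq) + 2 Li⁺(aq)
Q = [Tl⁺]·[Li⁺]^2 / ([Tl³⁺]); log Q = 0.382.
E = E° − (0.0592/n) log Q = +4.27 − (0.0592/2)(0.382) = +4.259 V.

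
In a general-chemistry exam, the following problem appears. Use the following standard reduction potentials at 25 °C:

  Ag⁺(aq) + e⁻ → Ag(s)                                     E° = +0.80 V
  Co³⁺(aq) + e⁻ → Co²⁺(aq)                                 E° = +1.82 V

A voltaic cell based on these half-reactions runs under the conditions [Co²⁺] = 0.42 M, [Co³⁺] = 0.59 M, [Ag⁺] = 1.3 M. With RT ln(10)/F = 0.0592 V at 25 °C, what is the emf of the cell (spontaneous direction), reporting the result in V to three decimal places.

Co³⁺/Co²⁺ is the cathode (higher E°), Ag⁺/Ag the anode: E°cell = +1.82 − (+0.80) = +1.02 V, n = 1.
Overall: Co³⁺(aq) + Ag(s) → Co²⁺(aq) + Ag⁺(aq)
Q = [Co²⁺]·[Ag⁺] / ([Co³⁺]); log Q = -0.034.
E = E° − (0.0592/n) log Q = +1.02 − (0.0592/1)(-0.034) = +1.022 V.

+1.022 V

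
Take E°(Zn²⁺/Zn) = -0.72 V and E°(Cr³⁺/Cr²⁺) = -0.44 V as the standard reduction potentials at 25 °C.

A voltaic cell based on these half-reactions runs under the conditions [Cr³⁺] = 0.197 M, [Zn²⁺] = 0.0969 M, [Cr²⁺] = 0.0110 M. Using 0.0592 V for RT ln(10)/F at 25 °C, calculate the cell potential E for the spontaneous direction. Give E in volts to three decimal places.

+0.384 V

Cr³⁺/Cr²⁺ is the cathode (higher E°), Zn²⁺/Zn the anode: E°cell = -0.44 − (-0.72) = +0.28 V, n = 2.
Overall: 2 Cr³⁺(aq) + Zn(s) → 2 Cr²⁺(aq) + Zn²⁺(aq)
Q = [Cr²⁺]^2·[Zn²⁺] / ([Cr³⁺]^2); log Q = -3.520.
E = E° − (0.0592/n) log Q = +0.28 − (0.0592/2)(-3.520) = +0.384 V.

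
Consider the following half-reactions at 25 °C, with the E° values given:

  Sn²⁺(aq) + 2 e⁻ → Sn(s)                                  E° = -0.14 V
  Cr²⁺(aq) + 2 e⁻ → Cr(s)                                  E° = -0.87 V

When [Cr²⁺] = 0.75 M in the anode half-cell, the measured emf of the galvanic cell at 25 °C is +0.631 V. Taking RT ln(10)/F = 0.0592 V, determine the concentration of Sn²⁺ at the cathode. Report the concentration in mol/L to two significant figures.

0.00034 M

Sn²⁺/Sn is the cathode, Cr²⁺/Cr the anode: E°cell = +0.73 V, n = 2.
Overall reaction: Sn²⁺(aq) + Cr(s) → Sn(s) + Cr²⁺(aq); Q = [Cr²⁺]^1/[Sn²⁺]^1.
From E = E° − (0.0592/n) log Q: log Q = (E° − E)·n/0.0592 = (+0.73 − (+0.631))·2/0.0592 = 3.3446.
So 1·log[Sn²⁺] = 1·log(0.75) − log Q = -0.1249 − (3.3446) = -3.4695; [Sn²⁺] = 10^(-3.4695) ≈ 0.00034 M.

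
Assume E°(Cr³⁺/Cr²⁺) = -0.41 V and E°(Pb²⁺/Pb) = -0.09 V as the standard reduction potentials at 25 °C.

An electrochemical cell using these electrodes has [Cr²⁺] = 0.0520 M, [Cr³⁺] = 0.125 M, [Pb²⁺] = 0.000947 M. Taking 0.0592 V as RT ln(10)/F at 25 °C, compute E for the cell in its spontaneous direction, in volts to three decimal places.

+0.208 V

Pb²⁺/Pb is the cathode (higher E°), Cr³⁺/Cr²⁺ the anode: E°cell = -0.09 − (-0.41) = +0.32 V, n = 2.
Overall: Pb²⁺(aq) + 2 Cr²⁺(aq) → Pb(s) + 2 Cr³⁺(aq)
Q = [Cr³⁺]^2 / ([Pb²⁺]·[Cr²⁺]^2); log Q = 3.785.
E = E° − (0.0592/n) log Q = +0.32 − (0.0592/2)(3.785) = +0.208 V.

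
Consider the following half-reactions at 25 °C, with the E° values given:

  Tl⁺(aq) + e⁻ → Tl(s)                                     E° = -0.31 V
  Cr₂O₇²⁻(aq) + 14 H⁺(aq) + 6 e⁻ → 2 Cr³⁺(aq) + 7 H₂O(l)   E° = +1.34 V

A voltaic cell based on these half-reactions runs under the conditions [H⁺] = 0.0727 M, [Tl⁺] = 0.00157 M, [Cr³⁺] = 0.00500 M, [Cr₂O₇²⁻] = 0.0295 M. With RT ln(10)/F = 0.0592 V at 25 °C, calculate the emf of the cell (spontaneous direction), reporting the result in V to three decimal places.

Cr₂O₇²⁻/Cr³⁺ is the cathode (higher E°), Tl⁺/Tl the anode: E°cell = +1.34 − (-0.31) = +1.65 V, n = 6.
Overall: Cr₂O₇²⁻(aq) + 14 H⁺(aq) + 6 Tl(s) → 2 Cr³⁺(aq) + 7 H₂O(l) + 6 Tl⁺(aq)
Q = [Cr³⁺]^2·[Tl⁺]^6 / ([Cr₂O₇²⁻]·[H⁺]^14); log Q = -3.958.
E = E° − (0.0592/n) log Q = +1.65 − (0.0592/6)(-3.958) = +1.689 V.

+1.689 V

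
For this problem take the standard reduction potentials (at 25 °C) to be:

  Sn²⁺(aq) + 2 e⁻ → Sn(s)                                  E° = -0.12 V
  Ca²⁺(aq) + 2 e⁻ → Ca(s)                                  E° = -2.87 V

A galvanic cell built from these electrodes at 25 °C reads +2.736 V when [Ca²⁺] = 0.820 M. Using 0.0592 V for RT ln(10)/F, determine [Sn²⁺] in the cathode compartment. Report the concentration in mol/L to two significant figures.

Sn²⁺/Sn is the cathode, Ca²⁺/Ca the anode: E°cell = +2.75 V, n = 2.
Overall reaction: Sn²⁺(aq) + Ca(s) → Sn(s) + Ca²⁺(aq); Q = [Ca²⁺]^1/[Sn²⁺]^1.
From E = E° − (0.0592/n) log Q: log Q = (E° − E)·n/0.0592 = (+2.75 − (+2.736))·2/0.0592 = 0.4730.
So 1·log[Sn²⁺] = 1·log(0.82) − log Q = -0.0862 − (0.4730) = -0.5592; [Sn²⁺] = 10^(-0.5592) ≈ 0.28 M.

0.28 M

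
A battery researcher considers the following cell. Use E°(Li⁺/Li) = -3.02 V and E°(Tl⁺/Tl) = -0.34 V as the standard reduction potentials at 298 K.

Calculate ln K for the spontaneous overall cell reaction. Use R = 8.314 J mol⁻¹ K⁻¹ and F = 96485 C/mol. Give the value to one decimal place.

104.4

Cathode: Tl⁺/Tl; anode: Li⁺/Li. E°cell = (-0.34) − (-3.02) = +2.68 V, with n = 1.
ΔG° = −nFE° = −RT ln K, so ln K = nFE°/(RT) = (1)(96485)(+2.68) / ((8.314)(298)) = 104.368.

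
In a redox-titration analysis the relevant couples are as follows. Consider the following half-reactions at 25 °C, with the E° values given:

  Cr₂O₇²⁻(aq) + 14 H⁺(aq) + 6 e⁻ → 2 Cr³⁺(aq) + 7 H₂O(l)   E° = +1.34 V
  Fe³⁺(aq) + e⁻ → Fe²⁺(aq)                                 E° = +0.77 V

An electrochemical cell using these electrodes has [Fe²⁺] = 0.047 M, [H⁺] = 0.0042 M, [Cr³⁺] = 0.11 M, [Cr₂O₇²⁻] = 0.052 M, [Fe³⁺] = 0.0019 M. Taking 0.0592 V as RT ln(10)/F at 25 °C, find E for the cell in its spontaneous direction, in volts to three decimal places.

+0.330 V

Cr₂O₇²⁻/Cr³⁺ is the cathode (higher E°), Fe³⁺/Fe²⁺ the anode: E°cell = +1.34 − (+0.77) = +0.57 V, n = 6.
Overall: Cr₂O₇²⁻(aq) + 14 H⁺(aq) + 6 Fe²⁺(aq) → 2 Cr³⁺(aq) + 7 H₂O(l) + 6 Fe³⁺(aq)
Q = [Cr³⁺]^2·[Fe³⁺]^6 / ([Cr₂O₇²⁻]·[H⁺]^14·[Fe²⁺]^6); log Q = 24.281.
E = E° − (0.0592/n) log Q = +0.57 − (0.0592/6)(24.281) = +0.330 V.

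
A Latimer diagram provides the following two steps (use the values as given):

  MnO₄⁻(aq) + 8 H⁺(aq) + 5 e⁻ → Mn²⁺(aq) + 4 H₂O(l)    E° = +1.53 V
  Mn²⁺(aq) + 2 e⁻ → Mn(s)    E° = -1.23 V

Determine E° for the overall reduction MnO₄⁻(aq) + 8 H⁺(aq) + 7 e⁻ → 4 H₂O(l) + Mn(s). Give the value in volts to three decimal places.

Adding the free-energy changes (−nFE°) of the two steps gives −n₃FE°₃ = −n₁FE°₁ − n₂FE°₂.
E°₃ = (5×+1.53 + 2×-1.23) / 7 = (+5.190) / 7 = +0.741 V.

+0.741 V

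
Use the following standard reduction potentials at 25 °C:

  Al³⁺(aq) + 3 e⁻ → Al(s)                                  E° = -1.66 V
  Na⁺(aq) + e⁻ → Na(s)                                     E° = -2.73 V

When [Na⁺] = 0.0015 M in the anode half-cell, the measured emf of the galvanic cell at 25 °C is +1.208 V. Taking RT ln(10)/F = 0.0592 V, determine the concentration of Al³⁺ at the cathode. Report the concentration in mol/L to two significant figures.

Al³⁺/Al is the cathode, Na⁺/Na the anode: E°cell = +1.07 V, n = 3.
Overall reaction: Al³⁺(aq) + 3 Na(s) → Al(s) + 3 Na⁺(aq); Q = [Na⁺]^3/[Al³⁺]^1.
From E = E° − (0.0592/n) log Q: log Q = (E° − E)·n/0.0592 = (+1.07 − (+1.208))·3/0.0592 = -6.9932.
So 1·log[Al³⁺] = 3·log(0.0015) − log Q = -8.4717 − (-6.9932) = -1.4785; [Al³⁺] = 10^(-1.4785) ≈ 0.033 M.

0.033 M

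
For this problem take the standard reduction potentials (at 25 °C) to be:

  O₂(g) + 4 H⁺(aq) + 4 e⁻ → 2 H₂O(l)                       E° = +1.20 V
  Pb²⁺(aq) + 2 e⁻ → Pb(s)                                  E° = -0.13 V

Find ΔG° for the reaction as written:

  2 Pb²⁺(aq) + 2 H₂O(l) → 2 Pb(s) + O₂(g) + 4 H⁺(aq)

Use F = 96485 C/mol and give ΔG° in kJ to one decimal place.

As written, Pb²⁺/Pb is reduced (cathode) and O₂/H₂O is oxidised (anode), so E°cell = (-0.13) − (+1.20) = -1.33 V.
Balancing electrons gives n = 4.
ΔG° = −nFE° = −(4)(96485)(-1.33) = 513,300 J = +513.3 kJ.

+513.3 kJ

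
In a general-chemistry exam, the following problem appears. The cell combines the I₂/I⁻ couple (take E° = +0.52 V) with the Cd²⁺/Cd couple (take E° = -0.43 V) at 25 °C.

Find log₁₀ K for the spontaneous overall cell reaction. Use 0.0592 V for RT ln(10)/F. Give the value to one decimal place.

32.1

Cathode: I₂/I⁻; anode: Cd²⁺/Cd. E°cell = +0.95 V, n = 2.
log K = nE°cell / 0.0592 = (2)(+0.95) / 0.0592 = 32.1.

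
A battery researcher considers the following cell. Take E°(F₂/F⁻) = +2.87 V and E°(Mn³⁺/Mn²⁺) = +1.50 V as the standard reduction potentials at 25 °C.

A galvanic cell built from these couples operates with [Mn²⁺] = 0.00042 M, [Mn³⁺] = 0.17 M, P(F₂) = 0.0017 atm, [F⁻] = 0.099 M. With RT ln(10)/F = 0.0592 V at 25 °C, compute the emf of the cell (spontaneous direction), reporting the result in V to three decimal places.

+1.193 V

F₂/F⁻ is the cathode (higher E°), Mn³⁺/Mn²⁺ the anode: E°cell = +2.87 − (+1.50) = +1.37 V, n = 2.
Overall: F₂(g) + 2 Mn²⁺(aq) → 2 F⁻(aq) + 2 Mn³⁺(aq)
Q = [F⁻]^2·[Mn³⁺]^2 / (P(F₂)·[Mn²⁺]^2); log Q = 5.975.
E = E° − (0.0592/n) log Q = +1.37 − (0.0592/2)(5.975) = +1.193 V.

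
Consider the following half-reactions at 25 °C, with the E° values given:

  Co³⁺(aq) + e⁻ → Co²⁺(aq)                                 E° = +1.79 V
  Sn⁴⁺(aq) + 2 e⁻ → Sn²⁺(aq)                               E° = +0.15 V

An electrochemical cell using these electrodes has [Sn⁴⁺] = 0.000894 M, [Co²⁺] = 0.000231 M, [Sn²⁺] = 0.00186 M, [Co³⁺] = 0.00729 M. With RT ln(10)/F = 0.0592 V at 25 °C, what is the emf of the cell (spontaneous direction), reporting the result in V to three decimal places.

+1.738 V

Co³⁺/Co²⁺ is the cathode (higher E°), Sn⁴⁺/Sn²⁺ the anode: E°cell = +1.79 − (+0.15) = +1.64 V, n = 2.
Overall: 2 Co³⁺(aq) + Sn²⁺(aq) → 2 Co²⁺(aq) + Sn⁴⁺(aq)
Q = [Co²⁺]^2·[Sn⁴⁺] / ([Co³⁺]^2·[Sn²⁺]); log Q = -3.316.
E = E° − (0.0592/n) log Q = +1.64 − (0.0592/2)(-3.316) = +1.738 V.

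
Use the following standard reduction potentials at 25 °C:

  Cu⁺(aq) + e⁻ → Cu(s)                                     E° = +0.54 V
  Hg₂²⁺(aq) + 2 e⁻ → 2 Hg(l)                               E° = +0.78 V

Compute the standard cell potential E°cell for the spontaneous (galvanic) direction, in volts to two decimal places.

The Hg₂²⁺/Hg couple has the higher reduction potential, so it is the cathode; Cu⁺/Cu is oxidised at the anode.
E°cell = E°(cathode) − E°(anode) = (+0.78) − (+0.54) = +0.24 V.

+0.24 V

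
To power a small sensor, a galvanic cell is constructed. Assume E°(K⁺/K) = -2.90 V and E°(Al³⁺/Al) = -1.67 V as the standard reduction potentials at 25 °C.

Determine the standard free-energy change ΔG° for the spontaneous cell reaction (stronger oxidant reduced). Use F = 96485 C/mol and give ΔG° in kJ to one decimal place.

-356.0 kJ

Al³⁺/Al (E° = -1.67 V) is the cathode; K⁺/K (E° = -2.90 V) is the anode, so E°cell = +1.23 V.
Balancing electrons gives n = 3 (lcm of 3 and 1).
ΔG° = −nFE° = −(3)(96485)(+1.23) = -356,030 J = -356.0 kJ.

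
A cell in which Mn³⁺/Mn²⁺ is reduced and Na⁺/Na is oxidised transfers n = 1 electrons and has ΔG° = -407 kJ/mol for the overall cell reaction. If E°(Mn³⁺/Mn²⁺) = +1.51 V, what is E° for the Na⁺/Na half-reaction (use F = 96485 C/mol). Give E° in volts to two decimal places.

E°cell = −ΔG°/(nF) = −(-407×10³)/((1)(96485)) = +4.218 V.
Since Mn³⁺/Mn²⁺ is the cathode and Na⁺/Na the anode, E°cell = E°(Mn³⁺/Mn²⁺) − E°(Na⁺/Na).
So E°(Na⁺/Na) = E°(Mn³⁺/Mn²⁺) − E°cell = (+1.51) − (+4.218) = -2.71 V.

-2.71 V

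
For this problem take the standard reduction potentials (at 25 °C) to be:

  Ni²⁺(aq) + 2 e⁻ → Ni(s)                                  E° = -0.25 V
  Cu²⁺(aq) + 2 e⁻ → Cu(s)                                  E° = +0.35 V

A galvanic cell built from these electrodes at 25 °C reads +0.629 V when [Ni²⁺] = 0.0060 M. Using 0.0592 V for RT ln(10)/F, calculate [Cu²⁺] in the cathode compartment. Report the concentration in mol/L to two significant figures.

Cu²⁺/Cu is the cathode, Ni²⁺/Ni the anode: E°cell = +0.60 V, n = 2.
Overall reaction: Cu²⁺(aq) + Ni(s) → Cu(s) + Ni²⁺(aq); Q = [Ni²⁺]^1/[Cu²⁺]^1.
From E = E° − (0.0592/n) log Q: log Q = (E° − E)·n/0.0592 = (+0.60 − (+0.629))·2/0.0592 = -0.9797.
So 1·log[Cu²⁺] = 1·log(0.006) − log Q = -2.2218 − (-0.9797) = -1.2421; [Cu²⁺] = 10^(-1.2421) ≈ 0.057 M.

0.057 M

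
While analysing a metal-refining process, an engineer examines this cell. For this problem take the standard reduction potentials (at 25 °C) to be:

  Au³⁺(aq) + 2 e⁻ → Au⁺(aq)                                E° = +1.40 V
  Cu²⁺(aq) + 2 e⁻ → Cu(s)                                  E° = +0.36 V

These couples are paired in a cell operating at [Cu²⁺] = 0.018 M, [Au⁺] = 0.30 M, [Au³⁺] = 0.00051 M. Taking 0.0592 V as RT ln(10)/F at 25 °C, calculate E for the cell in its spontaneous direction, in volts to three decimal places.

+1.010 V

Au³⁺/Au⁺ is the cathode (higher E°), Cu²⁺/Cu the anode: E°cell = +1.40 − (+0.36) = +1.04 V, n = 2.
Overall: Au³⁺(aq) + Cu(s) → Au⁺(aq) + Cu²⁺(aq)
Q = [Au⁺]·[Cu²⁺] / ([Au³⁺]); log Q = 1.025.
E = E° − (0.0592/n) log Q = +1.04 − (0.0592/2)(1.025) = +1.010 V.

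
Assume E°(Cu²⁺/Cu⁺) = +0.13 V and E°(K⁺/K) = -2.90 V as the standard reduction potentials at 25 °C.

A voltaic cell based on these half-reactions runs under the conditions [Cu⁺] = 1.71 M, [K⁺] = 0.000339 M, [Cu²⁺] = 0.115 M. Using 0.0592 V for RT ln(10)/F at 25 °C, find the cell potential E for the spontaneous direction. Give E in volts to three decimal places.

+3.166 V

Cu²⁺/Cu⁺ is the cathode (higher E°), K⁺/K the anode: E°cell = +0.13 − (-2.90) = +3.03 V, n = 1.
Overall: Cu²⁺(aq) + K(s) → Cu⁺(aq) + K⁺(aq)
Q = [Cu⁺]·[K⁺] / ([Cu²⁺]); log Q = -2.298.
E = E° − (0.0592/n) log Q = +3.03 − (0.0592/1)(-2.298) = +3.166 V.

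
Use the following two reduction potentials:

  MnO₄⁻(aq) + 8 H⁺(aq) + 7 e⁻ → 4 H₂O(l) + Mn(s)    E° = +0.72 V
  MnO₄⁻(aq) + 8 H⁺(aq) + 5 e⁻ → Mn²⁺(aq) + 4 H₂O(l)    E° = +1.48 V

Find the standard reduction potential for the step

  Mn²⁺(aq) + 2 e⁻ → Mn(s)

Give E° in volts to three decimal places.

-1.180 V

Sequential free energies add, so n₃E°₃ = n₁E°₁ + n₂E°₂.
With n₃ = 7, and the known step contributing 5×(+1.48) V, the unknown satisfies 2·E° = 7×(+0.72) − 5×(+1.48) = -2.360.
E° = -2.360 / 2 = -1.180 V.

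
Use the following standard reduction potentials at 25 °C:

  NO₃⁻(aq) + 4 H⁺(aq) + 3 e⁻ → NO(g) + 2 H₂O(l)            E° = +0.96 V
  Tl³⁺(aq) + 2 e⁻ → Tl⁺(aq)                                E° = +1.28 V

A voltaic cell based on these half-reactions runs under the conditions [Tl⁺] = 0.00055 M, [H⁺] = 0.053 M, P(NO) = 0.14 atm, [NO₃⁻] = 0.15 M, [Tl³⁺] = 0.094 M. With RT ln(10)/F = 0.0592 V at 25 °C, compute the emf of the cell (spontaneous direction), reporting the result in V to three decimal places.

+0.486 V

Tl³⁺/Tl⁺ is the cathode (higher E°), NO₃⁻/NO the anode: E°cell = +1.28 − (+0.96) = +0.32 V, n = 6.
Overall: 3 Tl³⁺(aq) + 2 NO(g) + 4 H₂O(l) → 3 Tl⁺(aq) + 2 NO₃⁻(aq) + 8 H⁺(aq)
Q = [Tl⁺]^3·[NO₃⁻]^2·[H⁺]^8 / ([Tl³⁺]^3·P(NO)^2); log Q = -16.844.
E = E° − (0.0592/n) log Q = +0.32 − (0.0592/6)(-16.844) = +0.486 V.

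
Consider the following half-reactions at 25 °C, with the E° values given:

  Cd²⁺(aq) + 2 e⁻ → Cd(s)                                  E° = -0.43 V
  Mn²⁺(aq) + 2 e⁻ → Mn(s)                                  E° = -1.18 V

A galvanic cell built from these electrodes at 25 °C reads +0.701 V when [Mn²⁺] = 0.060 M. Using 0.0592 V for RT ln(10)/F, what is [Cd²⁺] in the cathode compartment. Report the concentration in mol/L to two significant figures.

0.0013 M

Cd²⁺/Cd is the cathode, Mn²⁺/Mn the anode: E°cell = +0.75 V, n = 2.
Overall reaction: Cd²⁺(aq) + Mn(s) → Cd(s) + Mn²⁺(aq); Q = [Mn²⁺]^1/[Cd²⁺]^1.
From E = E° − (0.0592/n) log Q: log Q = (E° − E)·n/0.0592 = (+0.75 − (+0.701))·2/0.0592 = 1.6554.
So 1·log[Cd²⁺] = 1·log(0.06) − log Q = -1.2218 − (1.6554) = -2.8772; [Cd²⁺] = 10^(-2.8772) ≈ 0.0013 M.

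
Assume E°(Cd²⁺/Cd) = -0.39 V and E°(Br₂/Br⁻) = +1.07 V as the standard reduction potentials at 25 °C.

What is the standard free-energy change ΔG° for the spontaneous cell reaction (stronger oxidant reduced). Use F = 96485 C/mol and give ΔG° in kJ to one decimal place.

Br₂/Br⁻ (E° = +1.07 V) is the cathode; Cd²⁺/Cd (E° = -0.39 V) is the anode, so E°cell = +1.46 V.
Balancing electrons gives n = 2 (lcm of 2 and 2).
ΔG° = −nFE° = −(2)(96485)(+1.46) = -281,736 J = -281.7 kJ.

-281.7 kJ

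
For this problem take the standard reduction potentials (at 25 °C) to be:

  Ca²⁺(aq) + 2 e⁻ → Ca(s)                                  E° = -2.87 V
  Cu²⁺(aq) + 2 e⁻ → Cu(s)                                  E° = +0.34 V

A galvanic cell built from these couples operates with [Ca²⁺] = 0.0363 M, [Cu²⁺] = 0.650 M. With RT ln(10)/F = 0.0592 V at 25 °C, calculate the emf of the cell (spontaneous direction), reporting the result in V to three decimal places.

+3.247 V

Cu²⁺/Cu is the cathode (higher E°), Ca²⁺/Ca the anode: E°cell = +0.34 − (-2.87) = +3.21 V, n = 2.
Overall: Cu²⁺(aq) + Ca(s) → Cu(s) + Ca²⁺(aq)
Q = [Ca²⁺] / ([Cu²⁺]); log Q = -1.253.
E = E° − (0.0592/n) log Q = +3.21 − (0.0592/2)(-1.253) = +3.247 V.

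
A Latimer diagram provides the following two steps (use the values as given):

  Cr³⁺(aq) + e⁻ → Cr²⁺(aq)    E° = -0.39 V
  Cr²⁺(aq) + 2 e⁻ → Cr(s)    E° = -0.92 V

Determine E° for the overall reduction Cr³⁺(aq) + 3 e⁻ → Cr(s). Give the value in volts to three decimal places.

Adding the free-energy changes (−nFE°) of the two steps gives −n₃FE°₃ = −n₁FE°₁ − n₂FE°₂.
E°₃ = (1×-0.39 + 2×-0.92) / 3 = (-2.230) / 3 = -0.743 V.

-0.743 V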